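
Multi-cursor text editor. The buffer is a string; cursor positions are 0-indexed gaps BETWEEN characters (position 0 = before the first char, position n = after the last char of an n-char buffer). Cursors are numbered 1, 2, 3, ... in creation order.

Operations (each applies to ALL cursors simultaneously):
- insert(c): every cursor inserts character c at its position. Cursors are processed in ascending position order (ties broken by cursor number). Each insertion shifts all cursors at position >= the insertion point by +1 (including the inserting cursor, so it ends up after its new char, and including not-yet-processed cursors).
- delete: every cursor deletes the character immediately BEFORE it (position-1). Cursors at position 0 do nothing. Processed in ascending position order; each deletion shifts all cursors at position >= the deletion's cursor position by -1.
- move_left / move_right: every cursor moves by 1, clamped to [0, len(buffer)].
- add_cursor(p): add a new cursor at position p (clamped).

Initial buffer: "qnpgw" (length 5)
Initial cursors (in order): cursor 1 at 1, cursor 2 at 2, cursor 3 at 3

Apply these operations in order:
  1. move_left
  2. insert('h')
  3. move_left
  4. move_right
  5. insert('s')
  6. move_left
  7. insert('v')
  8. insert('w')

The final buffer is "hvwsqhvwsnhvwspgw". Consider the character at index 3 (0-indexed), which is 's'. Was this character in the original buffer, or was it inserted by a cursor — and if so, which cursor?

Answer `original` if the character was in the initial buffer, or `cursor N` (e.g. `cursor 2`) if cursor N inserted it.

Answer: cursor 1

Derivation:
After op 1 (move_left): buffer="qnpgw" (len 5), cursors c1@0 c2@1 c3@2, authorship .....
After op 2 (insert('h')): buffer="hqhnhpgw" (len 8), cursors c1@1 c2@3 c3@5, authorship 1.2.3...
After op 3 (move_left): buffer="hqhnhpgw" (len 8), cursors c1@0 c2@2 c3@4, authorship 1.2.3...
After op 4 (move_right): buffer="hqhnhpgw" (len 8), cursors c1@1 c2@3 c3@5, authorship 1.2.3...
After op 5 (insert('s')): buffer="hsqhsnhspgw" (len 11), cursors c1@2 c2@5 c3@8, authorship 11.22.33...
After op 6 (move_left): buffer="hsqhsnhspgw" (len 11), cursors c1@1 c2@4 c3@7, authorship 11.22.33...
After op 7 (insert('v')): buffer="hvsqhvsnhvspgw" (len 14), cursors c1@2 c2@6 c3@10, authorship 111.222.333...
After op 8 (insert('w')): buffer="hvwsqhvwsnhvwspgw" (len 17), cursors c1@3 c2@8 c3@13, authorship 1111.2222.3333...
Authorship (.=original, N=cursor N): 1 1 1 1 . 2 2 2 2 . 3 3 3 3 . . .
Index 3: author = 1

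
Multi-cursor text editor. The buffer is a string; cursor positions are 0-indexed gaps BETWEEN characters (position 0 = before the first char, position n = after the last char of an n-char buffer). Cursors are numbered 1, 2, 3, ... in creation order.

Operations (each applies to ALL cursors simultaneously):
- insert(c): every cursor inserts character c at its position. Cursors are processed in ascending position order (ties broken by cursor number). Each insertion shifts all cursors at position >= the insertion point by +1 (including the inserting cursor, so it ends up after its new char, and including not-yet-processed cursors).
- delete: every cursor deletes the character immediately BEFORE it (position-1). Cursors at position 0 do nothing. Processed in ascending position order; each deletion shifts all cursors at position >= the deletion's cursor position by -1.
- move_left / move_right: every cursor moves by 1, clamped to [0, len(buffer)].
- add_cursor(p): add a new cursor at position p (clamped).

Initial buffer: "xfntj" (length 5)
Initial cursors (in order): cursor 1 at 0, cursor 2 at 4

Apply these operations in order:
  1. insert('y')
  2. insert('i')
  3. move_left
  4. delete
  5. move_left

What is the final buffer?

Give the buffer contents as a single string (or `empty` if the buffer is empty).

After op 1 (insert('y')): buffer="yxfntyj" (len 7), cursors c1@1 c2@6, authorship 1....2.
After op 2 (insert('i')): buffer="yixfntyij" (len 9), cursors c1@2 c2@8, authorship 11....22.
After op 3 (move_left): buffer="yixfntyij" (len 9), cursors c1@1 c2@7, authorship 11....22.
After op 4 (delete): buffer="ixfntij" (len 7), cursors c1@0 c2@5, authorship 1....2.
After op 5 (move_left): buffer="ixfntij" (len 7), cursors c1@0 c2@4, authorship 1....2.

Answer: ixfntij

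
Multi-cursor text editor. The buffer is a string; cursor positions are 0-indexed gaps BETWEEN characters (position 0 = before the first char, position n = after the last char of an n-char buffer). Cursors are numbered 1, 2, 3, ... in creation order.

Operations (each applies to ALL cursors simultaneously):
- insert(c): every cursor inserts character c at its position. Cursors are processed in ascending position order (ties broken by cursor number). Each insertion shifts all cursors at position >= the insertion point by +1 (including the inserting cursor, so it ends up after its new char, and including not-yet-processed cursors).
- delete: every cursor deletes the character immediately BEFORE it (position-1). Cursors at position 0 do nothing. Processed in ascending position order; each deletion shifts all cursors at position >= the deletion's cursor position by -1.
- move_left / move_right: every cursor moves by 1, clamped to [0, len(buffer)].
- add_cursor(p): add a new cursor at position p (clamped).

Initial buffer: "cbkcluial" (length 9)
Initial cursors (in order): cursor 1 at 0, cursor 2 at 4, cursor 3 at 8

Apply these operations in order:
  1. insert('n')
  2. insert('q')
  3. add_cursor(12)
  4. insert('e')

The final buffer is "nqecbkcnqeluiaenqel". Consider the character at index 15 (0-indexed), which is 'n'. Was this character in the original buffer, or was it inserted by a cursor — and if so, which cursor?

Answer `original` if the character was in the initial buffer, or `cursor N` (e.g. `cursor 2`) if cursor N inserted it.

After op 1 (insert('n')): buffer="ncbkcnluianl" (len 12), cursors c1@1 c2@6 c3@11, authorship 1....2....3.
After op 2 (insert('q')): buffer="nqcbkcnqluianql" (len 15), cursors c1@2 c2@8 c3@14, authorship 11....22....33.
After op 3 (add_cursor(12)): buffer="nqcbkcnqluianql" (len 15), cursors c1@2 c2@8 c4@12 c3@14, authorship 11....22....33.
After op 4 (insert('e')): buffer="nqecbkcnqeluiaenqel" (len 19), cursors c1@3 c2@10 c4@15 c3@18, authorship 111....222....4333.
Authorship (.=original, N=cursor N): 1 1 1 . . . . 2 2 2 . . . . 4 3 3 3 .
Index 15: author = 3

Answer: cursor 3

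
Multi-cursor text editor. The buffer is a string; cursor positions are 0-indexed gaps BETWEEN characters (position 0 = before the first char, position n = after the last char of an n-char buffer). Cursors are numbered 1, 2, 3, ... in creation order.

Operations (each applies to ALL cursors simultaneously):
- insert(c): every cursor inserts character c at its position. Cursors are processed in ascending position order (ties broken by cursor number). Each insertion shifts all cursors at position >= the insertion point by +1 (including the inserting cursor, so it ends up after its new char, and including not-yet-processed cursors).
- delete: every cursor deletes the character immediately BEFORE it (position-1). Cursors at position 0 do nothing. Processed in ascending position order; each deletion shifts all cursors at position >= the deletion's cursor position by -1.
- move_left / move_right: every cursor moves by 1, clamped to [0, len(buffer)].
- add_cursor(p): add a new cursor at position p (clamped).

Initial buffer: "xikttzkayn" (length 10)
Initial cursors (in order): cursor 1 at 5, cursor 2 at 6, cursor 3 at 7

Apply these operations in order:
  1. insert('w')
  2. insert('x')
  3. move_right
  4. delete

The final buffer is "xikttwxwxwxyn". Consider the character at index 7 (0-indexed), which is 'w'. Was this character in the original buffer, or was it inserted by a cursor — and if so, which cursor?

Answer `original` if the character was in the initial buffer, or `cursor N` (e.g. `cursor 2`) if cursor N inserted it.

Answer: cursor 2

Derivation:
After op 1 (insert('w')): buffer="xikttwzwkwayn" (len 13), cursors c1@6 c2@8 c3@10, authorship .....1.2.3...
After op 2 (insert('x')): buffer="xikttwxzwxkwxayn" (len 16), cursors c1@7 c2@10 c3@13, authorship .....11.22.33...
After op 3 (move_right): buffer="xikttwxzwxkwxayn" (len 16), cursors c1@8 c2@11 c3@14, authorship .....11.22.33...
After op 4 (delete): buffer="xikttwxwxwxyn" (len 13), cursors c1@7 c2@9 c3@11, authorship .....112233..
Authorship (.=original, N=cursor N): . . . . . 1 1 2 2 3 3 . .
Index 7: author = 2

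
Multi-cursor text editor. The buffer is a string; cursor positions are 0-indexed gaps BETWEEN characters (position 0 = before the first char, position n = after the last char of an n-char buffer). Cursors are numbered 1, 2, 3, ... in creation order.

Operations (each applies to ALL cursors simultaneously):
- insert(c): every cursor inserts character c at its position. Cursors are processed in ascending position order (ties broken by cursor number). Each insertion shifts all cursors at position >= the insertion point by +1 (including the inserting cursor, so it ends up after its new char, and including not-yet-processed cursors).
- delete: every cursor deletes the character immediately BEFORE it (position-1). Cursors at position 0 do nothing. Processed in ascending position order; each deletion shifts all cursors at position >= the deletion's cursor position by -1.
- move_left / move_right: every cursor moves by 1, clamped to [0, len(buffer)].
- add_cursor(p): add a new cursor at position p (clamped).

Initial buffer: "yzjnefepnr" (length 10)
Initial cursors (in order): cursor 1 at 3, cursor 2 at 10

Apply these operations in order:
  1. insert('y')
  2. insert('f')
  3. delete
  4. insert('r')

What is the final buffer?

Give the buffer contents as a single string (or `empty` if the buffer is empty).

Answer: yzjyrnefepnryr

Derivation:
After op 1 (insert('y')): buffer="yzjynefepnry" (len 12), cursors c1@4 c2@12, authorship ...1.......2
After op 2 (insert('f')): buffer="yzjyfnefepnryf" (len 14), cursors c1@5 c2@14, authorship ...11.......22
After op 3 (delete): buffer="yzjynefepnry" (len 12), cursors c1@4 c2@12, authorship ...1.......2
After op 4 (insert('r')): buffer="yzjyrnefepnryr" (len 14), cursors c1@5 c2@14, authorship ...11.......22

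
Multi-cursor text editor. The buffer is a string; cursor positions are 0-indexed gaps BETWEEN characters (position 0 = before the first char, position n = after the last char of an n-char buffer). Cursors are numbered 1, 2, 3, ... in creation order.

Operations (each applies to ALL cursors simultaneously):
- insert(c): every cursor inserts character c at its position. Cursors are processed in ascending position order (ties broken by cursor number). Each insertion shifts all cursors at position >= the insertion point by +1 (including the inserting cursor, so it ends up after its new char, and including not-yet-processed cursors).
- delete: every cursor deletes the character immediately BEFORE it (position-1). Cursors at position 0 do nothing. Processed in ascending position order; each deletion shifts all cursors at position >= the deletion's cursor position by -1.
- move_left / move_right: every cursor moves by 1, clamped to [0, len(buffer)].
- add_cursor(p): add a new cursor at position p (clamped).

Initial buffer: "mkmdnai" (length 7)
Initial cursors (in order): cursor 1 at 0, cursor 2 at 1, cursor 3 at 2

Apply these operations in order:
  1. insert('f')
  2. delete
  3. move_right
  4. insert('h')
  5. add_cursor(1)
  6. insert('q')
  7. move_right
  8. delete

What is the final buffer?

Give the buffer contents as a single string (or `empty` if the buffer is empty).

After op 1 (insert('f')): buffer="fmfkfmdnai" (len 10), cursors c1@1 c2@3 c3@5, authorship 1.2.3.....
After op 2 (delete): buffer="mkmdnai" (len 7), cursors c1@0 c2@1 c3@2, authorship .......
After op 3 (move_right): buffer="mkmdnai" (len 7), cursors c1@1 c2@2 c3@3, authorship .......
After op 4 (insert('h')): buffer="mhkhmhdnai" (len 10), cursors c1@2 c2@4 c3@6, authorship .1.2.3....
After op 5 (add_cursor(1)): buffer="mhkhmhdnai" (len 10), cursors c4@1 c1@2 c2@4 c3@6, authorship .1.2.3....
After op 6 (insert('q')): buffer="mqhqkhqmhqdnai" (len 14), cursors c4@2 c1@4 c2@7 c3@10, authorship .411.22.33....
After op 7 (move_right): buffer="mqhqkhqmhqdnai" (len 14), cursors c4@3 c1@5 c2@8 c3@11, authorship .411.22.33....
After op 8 (delete): buffer="mqqhqhqnai" (len 10), cursors c4@2 c1@3 c2@5 c3@7, authorship .412233...

Answer: mqqhqhqnai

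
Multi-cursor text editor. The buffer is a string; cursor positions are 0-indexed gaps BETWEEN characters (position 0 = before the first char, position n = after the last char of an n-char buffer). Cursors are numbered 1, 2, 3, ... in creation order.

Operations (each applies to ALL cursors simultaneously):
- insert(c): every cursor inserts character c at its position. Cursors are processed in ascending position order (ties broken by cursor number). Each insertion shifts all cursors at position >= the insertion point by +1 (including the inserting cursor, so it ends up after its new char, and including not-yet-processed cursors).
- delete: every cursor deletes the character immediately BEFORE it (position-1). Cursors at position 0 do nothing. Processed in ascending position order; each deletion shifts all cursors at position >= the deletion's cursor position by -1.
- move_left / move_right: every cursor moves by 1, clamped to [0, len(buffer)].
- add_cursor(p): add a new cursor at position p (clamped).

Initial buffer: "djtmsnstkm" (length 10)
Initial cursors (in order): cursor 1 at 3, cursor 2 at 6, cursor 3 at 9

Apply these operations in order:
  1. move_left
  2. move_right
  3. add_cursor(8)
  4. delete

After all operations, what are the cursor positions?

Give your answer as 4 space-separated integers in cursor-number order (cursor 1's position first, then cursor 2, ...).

Answer: 2 4 5 5

Derivation:
After op 1 (move_left): buffer="djtmsnstkm" (len 10), cursors c1@2 c2@5 c3@8, authorship ..........
After op 2 (move_right): buffer="djtmsnstkm" (len 10), cursors c1@3 c2@6 c3@9, authorship ..........
After op 3 (add_cursor(8)): buffer="djtmsnstkm" (len 10), cursors c1@3 c2@6 c4@8 c3@9, authorship ..........
After op 4 (delete): buffer="djmssm" (len 6), cursors c1@2 c2@4 c3@5 c4@5, authorship ......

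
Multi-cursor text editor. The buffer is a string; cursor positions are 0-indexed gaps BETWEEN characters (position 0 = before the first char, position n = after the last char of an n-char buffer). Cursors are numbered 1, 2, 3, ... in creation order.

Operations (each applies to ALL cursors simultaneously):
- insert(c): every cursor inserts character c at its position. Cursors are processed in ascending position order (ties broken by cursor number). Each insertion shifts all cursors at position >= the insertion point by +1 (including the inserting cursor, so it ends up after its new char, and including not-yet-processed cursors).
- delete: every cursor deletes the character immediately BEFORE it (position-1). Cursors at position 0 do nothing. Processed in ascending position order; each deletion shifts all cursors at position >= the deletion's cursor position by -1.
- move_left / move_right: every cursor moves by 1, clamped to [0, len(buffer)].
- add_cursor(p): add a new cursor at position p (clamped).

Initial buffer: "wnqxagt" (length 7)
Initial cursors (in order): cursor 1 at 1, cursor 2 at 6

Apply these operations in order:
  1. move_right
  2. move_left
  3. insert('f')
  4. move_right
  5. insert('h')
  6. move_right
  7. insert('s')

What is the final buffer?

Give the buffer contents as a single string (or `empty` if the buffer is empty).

Answer: wfnhqsxagfths

Derivation:
After op 1 (move_right): buffer="wnqxagt" (len 7), cursors c1@2 c2@7, authorship .......
After op 2 (move_left): buffer="wnqxagt" (len 7), cursors c1@1 c2@6, authorship .......
After op 3 (insert('f')): buffer="wfnqxagft" (len 9), cursors c1@2 c2@8, authorship .1.....2.
After op 4 (move_right): buffer="wfnqxagft" (len 9), cursors c1@3 c2@9, authorship .1.....2.
After op 5 (insert('h')): buffer="wfnhqxagfth" (len 11), cursors c1@4 c2@11, authorship .1.1....2.2
After op 6 (move_right): buffer="wfnhqxagfth" (len 11), cursors c1@5 c2@11, authorship .1.1....2.2
After op 7 (insert('s')): buffer="wfnhqsxagfths" (len 13), cursors c1@6 c2@13, authorship .1.1.1...2.22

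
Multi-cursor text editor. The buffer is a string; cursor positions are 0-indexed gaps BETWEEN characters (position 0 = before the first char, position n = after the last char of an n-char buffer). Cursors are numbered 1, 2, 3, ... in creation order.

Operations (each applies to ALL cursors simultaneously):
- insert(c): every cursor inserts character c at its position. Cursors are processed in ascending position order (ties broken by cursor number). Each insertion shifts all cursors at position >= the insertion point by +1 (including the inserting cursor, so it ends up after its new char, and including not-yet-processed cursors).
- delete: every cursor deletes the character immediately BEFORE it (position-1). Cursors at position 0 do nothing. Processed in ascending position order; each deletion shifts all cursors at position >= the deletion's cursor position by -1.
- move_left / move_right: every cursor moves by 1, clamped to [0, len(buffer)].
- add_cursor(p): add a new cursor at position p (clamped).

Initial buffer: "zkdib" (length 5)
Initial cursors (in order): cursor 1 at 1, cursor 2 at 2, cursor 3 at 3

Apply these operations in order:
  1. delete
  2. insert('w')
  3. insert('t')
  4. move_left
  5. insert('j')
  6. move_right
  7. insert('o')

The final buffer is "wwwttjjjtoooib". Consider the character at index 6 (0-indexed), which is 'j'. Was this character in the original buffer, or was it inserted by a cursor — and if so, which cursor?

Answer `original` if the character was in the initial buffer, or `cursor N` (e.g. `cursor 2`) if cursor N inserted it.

Answer: cursor 2

Derivation:
After op 1 (delete): buffer="ib" (len 2), cursors c1@0 c2@0 c3@0, authorship ..
After op 2 (insert('w')): buffer="wwwib" (len 5), cursors c1@3 c2@3 c3@3, authorship 123..
After op 3 (insert('t')): buffer="wwwtttib" (len 8), cursors c1@6 c2@6 c3@6, authorship 123123..
After op 4 (move_left): buffer="wwwtttib" (len 8), cursors c1@5 c2@5 c3@5, authorship 123123..
After op 5 (insert('j')): buffer="wwwttjjjtib" (len 11), cursors c1@8 c2@8 c3@8, authorship 123121233..
After op 6 (move_right): buffer="wwwttjjjtib" (len 11), cursors c1@9 c2@9 c3@9, authorship 123121233..
After op 7 (insert('o')): buffer="wwwttjjjtoooib" (len 14), cursors c1@12 c2@12 c3@12, authorship 123121233123..
Authorship (.=original, N=cursor N): 1 2 3 1 2 1 2 3 3 1 2 3 . .
Index 6: author = 2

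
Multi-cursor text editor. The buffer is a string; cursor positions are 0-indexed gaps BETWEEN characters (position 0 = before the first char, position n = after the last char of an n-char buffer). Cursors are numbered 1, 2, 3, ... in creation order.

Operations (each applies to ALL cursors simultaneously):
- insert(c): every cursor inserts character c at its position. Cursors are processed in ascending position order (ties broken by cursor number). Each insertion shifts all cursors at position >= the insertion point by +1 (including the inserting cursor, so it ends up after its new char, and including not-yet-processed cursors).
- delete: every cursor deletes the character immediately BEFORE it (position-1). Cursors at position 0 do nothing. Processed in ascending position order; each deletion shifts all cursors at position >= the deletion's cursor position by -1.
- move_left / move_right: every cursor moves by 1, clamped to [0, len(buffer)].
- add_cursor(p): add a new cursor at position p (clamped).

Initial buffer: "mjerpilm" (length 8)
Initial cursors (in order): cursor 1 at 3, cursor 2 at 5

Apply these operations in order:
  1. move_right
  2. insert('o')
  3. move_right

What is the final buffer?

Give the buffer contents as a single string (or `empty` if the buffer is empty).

After op 1 (move_right): buffer="mjerpilm" (len 8), cursors c1@4 c2@6, authorship ........
After op 2 (insert('o')): buffer="mjeropiolm" (len 10), cursors c1@5 c2@8, authorship ....1..2..
After op 3 (move_right): buffer="mjeropiolm" (len 10), cursors c1@6 c2@9, authorship ....1..2..

Answer: mjeropiolm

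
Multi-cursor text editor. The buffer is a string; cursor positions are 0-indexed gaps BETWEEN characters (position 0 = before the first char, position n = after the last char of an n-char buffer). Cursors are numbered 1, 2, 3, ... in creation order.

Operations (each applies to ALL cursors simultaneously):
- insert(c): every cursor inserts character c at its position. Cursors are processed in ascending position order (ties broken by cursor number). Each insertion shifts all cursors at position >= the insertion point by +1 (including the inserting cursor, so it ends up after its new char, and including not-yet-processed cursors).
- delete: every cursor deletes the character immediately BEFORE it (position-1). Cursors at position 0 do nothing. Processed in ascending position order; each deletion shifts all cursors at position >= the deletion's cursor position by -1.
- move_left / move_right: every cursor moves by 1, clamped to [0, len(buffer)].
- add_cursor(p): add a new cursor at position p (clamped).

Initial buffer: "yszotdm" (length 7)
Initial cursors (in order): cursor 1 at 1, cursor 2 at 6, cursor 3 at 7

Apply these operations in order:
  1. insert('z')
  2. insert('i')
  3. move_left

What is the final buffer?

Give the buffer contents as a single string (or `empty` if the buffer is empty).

After op 1 (insert('z')): buffer="yzszotdzmz" (len 10), cursors c1@2 c2@8 c3@10, authorship .1.....2.3
After op 2 (insert('i')): buffer="yziszotdzimzi" (len 13), cursors c1@3 c2@10 c3@13, authorship .11.....22.33
After op 3 (move_left): buffer="yziszotdzimzi" (len 13), cursors c1@2 c2@9 c3@12, authorship .11.....22.33

Answer: yziszotdzimzi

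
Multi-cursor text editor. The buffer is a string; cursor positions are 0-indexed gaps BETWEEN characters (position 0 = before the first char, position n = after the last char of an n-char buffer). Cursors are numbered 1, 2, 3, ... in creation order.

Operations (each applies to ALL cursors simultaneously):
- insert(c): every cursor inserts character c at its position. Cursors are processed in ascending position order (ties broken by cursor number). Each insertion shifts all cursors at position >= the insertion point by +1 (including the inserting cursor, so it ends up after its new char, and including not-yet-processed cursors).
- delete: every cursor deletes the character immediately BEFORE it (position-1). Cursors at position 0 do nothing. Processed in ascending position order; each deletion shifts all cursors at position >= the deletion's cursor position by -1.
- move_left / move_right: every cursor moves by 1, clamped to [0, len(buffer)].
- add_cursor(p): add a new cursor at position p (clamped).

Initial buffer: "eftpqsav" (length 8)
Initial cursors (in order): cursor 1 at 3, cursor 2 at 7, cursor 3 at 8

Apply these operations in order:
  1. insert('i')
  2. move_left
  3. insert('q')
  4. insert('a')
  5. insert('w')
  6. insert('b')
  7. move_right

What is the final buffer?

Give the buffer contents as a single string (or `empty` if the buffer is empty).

Answer: eftqawbipqsaqawbivqawbi

Derivation:
After op 1 (insert('i')): buffer="eftipqsaivi" (len 11), cursors c1@4 c2@9 c3@11, authorship ...1....2.3
After op 2 (move_left): buffer="eftipqsaivi" (len 11), cursors c1@3 c2@8 c3@10, authorship ...1....2.3
After op 3 (insert('q')): buffer="eftqipqsaqivqi" (len 14), cursors c1@4 c2@10 c3@13, authorship ...11....22.33
After op 4 (insert('a')): buffer="eftqaipqsaqaivqai" (len 17), cursors c1@5 c2@12 c3@16, authorship ...111....222.333
After op 5 (insert('w')): buffer="eftqawipqsaqawivqawi" (len 20), cursors c1@6 c2@14 c3@19, authorship ...1111....2222.3333
After op 6 (insert('b')): buffer="eftqawbipqsaqawbivqawbi" (len 23), cursors c1@7 c2@16 c3@22, authorship ...11111....22222.33333
After op 7 (move_right): buffer="eftqawbipqsaqawbivqawbi" (len 23), cursors c1@8 c2@17 c3@23, authorship ...11111....22222.33333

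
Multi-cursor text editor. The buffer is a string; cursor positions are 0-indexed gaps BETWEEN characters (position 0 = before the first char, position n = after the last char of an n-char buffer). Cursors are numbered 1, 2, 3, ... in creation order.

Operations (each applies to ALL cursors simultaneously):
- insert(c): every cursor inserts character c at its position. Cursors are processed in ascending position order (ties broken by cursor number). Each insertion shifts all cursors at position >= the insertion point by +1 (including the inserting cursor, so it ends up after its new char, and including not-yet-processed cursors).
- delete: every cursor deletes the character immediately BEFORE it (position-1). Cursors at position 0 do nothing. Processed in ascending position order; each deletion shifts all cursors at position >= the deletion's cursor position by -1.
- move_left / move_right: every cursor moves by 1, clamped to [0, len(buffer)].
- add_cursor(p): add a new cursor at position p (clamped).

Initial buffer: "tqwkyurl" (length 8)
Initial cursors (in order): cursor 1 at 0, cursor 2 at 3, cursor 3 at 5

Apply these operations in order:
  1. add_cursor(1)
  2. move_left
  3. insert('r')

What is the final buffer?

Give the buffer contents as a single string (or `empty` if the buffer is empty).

After op 1 (add_cursor(1)): buffer="tqwkyurl" (len 8), cursors c1@0 c4@1 c2@3 c3@5, authorship ........
After op 2 (move_left): buffer="tqwkyurl" (len 8), cursors c1@0 c4@0 c2@2 c3@4, authorship ........
After op 3 (insert('r')): buffer="rrtqrwkryurl" (len 12), cursors c1@2 c4@2 c2@5 c3@8, authorship 14..2..3....

Answer: rrtqrwkryurl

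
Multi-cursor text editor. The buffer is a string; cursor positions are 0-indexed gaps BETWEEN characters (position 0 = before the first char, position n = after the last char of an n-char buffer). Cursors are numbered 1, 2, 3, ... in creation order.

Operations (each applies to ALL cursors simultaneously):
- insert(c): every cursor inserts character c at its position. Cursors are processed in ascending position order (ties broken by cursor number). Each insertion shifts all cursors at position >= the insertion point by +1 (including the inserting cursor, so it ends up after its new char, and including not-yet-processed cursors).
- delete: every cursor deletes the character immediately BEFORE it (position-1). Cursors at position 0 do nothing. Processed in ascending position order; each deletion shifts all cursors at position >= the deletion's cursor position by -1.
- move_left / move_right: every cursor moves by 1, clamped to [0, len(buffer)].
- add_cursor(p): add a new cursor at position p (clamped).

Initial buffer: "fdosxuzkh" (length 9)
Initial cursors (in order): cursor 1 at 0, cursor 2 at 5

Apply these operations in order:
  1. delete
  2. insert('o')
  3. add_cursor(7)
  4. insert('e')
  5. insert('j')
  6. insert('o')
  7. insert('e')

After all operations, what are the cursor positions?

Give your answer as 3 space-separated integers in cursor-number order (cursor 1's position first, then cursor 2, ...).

After op 1 (delete): buffer="fdosuzkh" (len 8), cursors c1@0 c2@4, authorship ........
After op 2 (insert('o')): buffer="ofdosouzkh" (len 10), cursors c1@1 c2@6, authorship 1....2....
After op 3 (add_cursor(7)): buffer="ofdosouzkh" (len 10), cursors c1@1 c2@6 c3@7, authorship 1....2....
After op 4 (insert('e')): buffer="oefdosoeuezkh" (len 13), cursors c1@2 c2@8 c3@10, authorship 11....22.3...
After op 5 (insert('j')): buffer="oejfdosoejuejzkh" (len 16), cursors c1@3 c2@10 c3@13, authorship 111....222.33...
After op 6 (insert('o')): buffer="oejofdosoejouejozkh" (len 19), cursors c1@4 c2@12 c3@16, authorship 1111....2222.333...
After op 7 (insert('e')): buffer="oejoefdosoejoeuejoezkh" (len 22), cursors c1@5 c2@14 c3@19, authorship 11111....22222.3333...

Answer: 5 14 19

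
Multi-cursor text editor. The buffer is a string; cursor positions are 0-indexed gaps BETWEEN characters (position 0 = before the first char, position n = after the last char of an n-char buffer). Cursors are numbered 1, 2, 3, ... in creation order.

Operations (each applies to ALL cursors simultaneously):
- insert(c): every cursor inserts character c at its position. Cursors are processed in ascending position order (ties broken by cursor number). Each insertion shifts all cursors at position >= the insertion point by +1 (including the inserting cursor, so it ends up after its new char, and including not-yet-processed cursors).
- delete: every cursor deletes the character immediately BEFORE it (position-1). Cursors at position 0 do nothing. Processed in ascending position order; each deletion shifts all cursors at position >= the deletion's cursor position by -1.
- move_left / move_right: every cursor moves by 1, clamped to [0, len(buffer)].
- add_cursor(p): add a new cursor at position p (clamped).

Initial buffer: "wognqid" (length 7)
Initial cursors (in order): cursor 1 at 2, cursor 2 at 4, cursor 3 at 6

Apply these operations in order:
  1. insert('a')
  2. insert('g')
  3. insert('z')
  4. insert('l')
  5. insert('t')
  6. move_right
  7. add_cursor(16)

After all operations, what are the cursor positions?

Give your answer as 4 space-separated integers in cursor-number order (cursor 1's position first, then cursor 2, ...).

Answer: 8 15 22 16

Derivation:
After op 1 (insert('a')): buffer="woagnaqiad" (len 10), cursors c1@3 c2@6 c3@9, authorship ..1..2..3.
After op 2 (insert('g')): buffer="woaggnagqiagd" (len 13), cursors c1@4 c2@8 c3@12, authorship ..11..22..33.
After op 3 (insert('z')): buffer="woagzgnagzqiagzd" (len 16), cursors c1@5 c2@10 c3@15, authorship ..111..222..333.
After op 4 (insert('l')): buffer="woagzlgnagzlqiagzld" (len 19), cursors c1@6 c2@12 c3@18, authorship ..1111..2222..3333.
After op 5 (insert('t')): buffer="woagzltgnagzltqiagzltd" (len 22), cursors c1@7 c2@14 c3@21, authorship ..11111..22222..33333.
After op 6 (move_right): buffer="woagzltgnagzltqiagzltd" (len 22), cursors c1@8 c2@15 c3@22, authorship ..11111..22222..33333.
After op 7 (add_cursor(16)): buffer="woagzltgnagzltqiagzltd" (len 22), cursors c1@8 c2@15 c4@16 c3@22, authorship ..11111..22222..33333.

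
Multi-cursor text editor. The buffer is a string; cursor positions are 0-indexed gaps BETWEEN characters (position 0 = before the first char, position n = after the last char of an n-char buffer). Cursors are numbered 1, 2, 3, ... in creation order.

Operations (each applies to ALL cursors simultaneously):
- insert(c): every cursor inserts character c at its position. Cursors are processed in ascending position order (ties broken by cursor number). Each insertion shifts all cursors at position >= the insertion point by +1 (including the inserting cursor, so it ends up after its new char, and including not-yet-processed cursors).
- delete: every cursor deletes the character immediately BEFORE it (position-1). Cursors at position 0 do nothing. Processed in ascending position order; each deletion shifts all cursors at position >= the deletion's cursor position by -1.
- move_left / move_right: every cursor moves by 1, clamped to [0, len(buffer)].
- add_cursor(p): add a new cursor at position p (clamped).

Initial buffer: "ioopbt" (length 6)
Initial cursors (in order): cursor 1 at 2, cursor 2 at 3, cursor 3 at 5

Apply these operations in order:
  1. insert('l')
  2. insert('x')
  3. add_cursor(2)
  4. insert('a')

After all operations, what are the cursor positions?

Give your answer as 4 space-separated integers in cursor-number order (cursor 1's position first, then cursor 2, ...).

After op 1 (insert('l')): buffer="iololpblt" (len 9), cursors c1@3 c2@5 c3@8, authorship ..1.2..3.
After op 2 (insert('x')): buffer="iolxolxpblxt" (len 12), cursors c1@4 c2@7 c3@11, authorship ..11.22..33.
After op 3 (add_cursor(2)): buffer="iolxolxpblxt" (len 12), cursors c4@2 c1@4 c2@7 c3@11, authorship ..11.22..33.
After op 4 (insert('a')): buffer="ioalxaolxapblxat" (len 16), cursors c4@3 c1@6 c2@10 c3@15, authorship ..4111.222..333.

Answer: 6 10 15 3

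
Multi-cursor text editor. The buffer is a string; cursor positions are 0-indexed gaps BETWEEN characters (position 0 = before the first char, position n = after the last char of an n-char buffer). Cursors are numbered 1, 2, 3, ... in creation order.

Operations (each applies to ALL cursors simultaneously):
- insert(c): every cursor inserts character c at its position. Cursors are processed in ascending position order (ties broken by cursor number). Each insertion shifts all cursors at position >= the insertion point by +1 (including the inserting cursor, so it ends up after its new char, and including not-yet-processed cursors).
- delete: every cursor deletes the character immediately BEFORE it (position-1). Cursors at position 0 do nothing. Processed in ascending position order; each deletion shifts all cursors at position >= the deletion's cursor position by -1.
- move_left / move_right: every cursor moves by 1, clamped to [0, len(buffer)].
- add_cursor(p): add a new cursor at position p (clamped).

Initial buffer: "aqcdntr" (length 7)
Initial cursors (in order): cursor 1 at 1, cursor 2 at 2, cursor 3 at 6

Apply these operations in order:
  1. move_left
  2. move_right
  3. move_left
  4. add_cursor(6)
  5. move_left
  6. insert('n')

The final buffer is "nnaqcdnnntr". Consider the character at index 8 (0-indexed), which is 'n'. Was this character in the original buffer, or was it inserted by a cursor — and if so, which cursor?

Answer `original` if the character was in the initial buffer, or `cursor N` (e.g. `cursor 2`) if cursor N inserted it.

After op 1 (move_left): buffer="aqcdntr" (len 7), cursors c1@0 c2@1 c3@5, authorship .......
After op 2 (move_right): buffer="aqcdntr" (len 7), cursors c1@1 c2@2 c3@6, authorship .......
After op 3 (move_left): buffer="aqcdntr" (len 7), cursors c1@0 c2@1 c3@5, authorship .......
After op 4 (add_cursor(6)): buffer="aqcdntr" (len 7), cursors c1@0 c2@1 c3@5 c4@6, authorship .......
After op 5 (move_left): buffer="aqcdntr" (len 7), cursors c1@0 c2@0 c3@4 c4@5, authorship .......
After op 6 (insert('n')): buffer="nnaqcdnnntr" (len 11), cursors c1@2 c2@2 c3@7 c4@9, authorship 12....3.4..
Authorship (.=original, N=cursor N): 1 2 . . . . 3 . 4 . .
Index 8: author = 4

Answer: cursor 4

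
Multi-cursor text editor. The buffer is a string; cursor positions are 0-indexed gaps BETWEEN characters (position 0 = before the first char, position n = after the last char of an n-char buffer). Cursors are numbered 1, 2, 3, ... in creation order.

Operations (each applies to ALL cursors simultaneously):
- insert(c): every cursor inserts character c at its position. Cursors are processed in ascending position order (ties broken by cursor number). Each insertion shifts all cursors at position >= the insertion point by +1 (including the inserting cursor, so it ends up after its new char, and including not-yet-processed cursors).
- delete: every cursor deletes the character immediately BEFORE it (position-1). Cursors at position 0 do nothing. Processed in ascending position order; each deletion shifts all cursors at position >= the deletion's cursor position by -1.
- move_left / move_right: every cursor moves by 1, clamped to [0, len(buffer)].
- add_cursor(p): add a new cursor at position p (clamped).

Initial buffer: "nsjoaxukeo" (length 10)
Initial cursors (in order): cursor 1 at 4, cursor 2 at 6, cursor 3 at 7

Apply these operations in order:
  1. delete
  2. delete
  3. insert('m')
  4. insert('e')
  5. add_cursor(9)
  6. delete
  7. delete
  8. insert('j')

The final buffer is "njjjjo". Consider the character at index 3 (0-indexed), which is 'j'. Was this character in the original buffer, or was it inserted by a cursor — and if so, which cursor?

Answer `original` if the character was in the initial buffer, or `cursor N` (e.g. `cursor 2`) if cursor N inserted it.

After op 1 (delete): buffer="nsjakeo" (len 7), cursors c1@3 c2@4 c3@4, authorship .......
After op 2 (delete): buffer="nkeo" (len 4), cursors c1@1 c2@1 c3@1, authorship ....
After op 3 (insert('m')): buffer="nmmmkeo" (len 7), cursors c1@4 c2@4 c3@4, authorship .123...
After op 4 (insert('e')): buffer="nmmmeeekeo" (len 10), cursors c1@7 c2@7 c3@7, authorship .123123...
After op 5 (add_cursor(9)): buffer="nmmmeeekeo" (len 10), cursors c1@7 c2@7 c3@7 c4@9, authorship .123123...
After op 6 (delete): buffer="nmmmko" (len 6), cursors c1@4 c2@4 c3@4 c4@5, authorship .123..
After op 7 (delete): buffer="no" (len 2), cursors c1@1 c2@1 c3@1 c4@1, authorship ..
After op 8 (insert('j')): buffer="njjjjo" (len 6), cursors c1@5 c2@5 c3@5 c4@5, authorship .1234.
Authorship (.=original, N=cursor N): . 1 2 3 4 .
Index 3: author = 3

Answer: cursor 3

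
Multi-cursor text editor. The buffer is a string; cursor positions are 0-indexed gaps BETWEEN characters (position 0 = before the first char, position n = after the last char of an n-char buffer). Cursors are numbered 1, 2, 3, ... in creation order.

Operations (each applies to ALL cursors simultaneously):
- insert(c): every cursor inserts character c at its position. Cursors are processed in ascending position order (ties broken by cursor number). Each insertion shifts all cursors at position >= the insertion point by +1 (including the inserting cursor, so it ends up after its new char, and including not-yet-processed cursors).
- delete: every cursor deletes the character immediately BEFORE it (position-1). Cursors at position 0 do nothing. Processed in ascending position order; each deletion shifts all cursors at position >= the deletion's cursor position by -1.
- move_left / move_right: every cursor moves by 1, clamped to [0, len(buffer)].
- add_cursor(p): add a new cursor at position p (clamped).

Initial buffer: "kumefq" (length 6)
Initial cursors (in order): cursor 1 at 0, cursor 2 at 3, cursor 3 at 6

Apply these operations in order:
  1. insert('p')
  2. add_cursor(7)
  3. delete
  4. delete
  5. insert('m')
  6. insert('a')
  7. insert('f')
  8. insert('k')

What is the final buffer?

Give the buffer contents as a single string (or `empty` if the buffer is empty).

After op 1 (insert('p')): buffer="pkumpefqp" (len 9), cursors c1@1 c2@5 c3@9, authorship 1...2...3
After op 2 (add_cursor(7)): buffer="pkumpefqp" (len 9), cursors c1@1 c2@5 c4@7 c3@9, authorship 1...2...3
After op 3 (delete): buffer="kumeq" (len 5), cursors c1@0 c2@3 c4@4 c3@5, authorship .....
After op 4 (delete): buffer="ku" (len 2), cursors c1@0 c2@2 c3@2 c4@2, authorship ..
After op 5 (insert('m')): buffer="mkummm" (len 6), cursors c1@1 c2@6 c3@6 c4@6, authorship 1..234
After op 6 (insert('a')): buffer="makummmaaa" (len 10), cursors c1@2 c2@10 c3@10 c4@10, authorship 11..234234
After op 7 (insert('f')): buffer="mafkummmaaafff" (len 14), cursors c1@3 c2@14 c3@14 c4@14, authorship 111..234234234
After op 8 (insert('k')): buffer="mafkkummmaaafffkkk" (len 18), cursors c1@4 c2@18 c3@18 c4@18, authorship 1111..234234234234

Answer: mafkkummmaaafffkkk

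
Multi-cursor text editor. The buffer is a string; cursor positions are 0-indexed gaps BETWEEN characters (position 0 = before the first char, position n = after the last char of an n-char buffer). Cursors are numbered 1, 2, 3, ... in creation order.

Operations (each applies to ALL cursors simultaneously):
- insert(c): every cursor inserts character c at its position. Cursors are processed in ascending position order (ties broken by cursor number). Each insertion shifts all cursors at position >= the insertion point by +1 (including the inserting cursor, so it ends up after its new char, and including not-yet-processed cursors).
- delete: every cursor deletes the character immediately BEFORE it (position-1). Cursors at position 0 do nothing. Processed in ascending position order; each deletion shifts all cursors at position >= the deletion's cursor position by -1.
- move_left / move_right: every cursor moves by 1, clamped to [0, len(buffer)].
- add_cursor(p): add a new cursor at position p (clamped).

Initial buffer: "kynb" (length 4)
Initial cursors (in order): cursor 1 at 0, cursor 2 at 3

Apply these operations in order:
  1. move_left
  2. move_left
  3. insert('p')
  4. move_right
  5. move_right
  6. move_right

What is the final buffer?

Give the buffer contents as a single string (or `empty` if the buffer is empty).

After op 1 (move_left): buffer="kynb" (len 4), cursors c1@0 c2@2, authorship ....
After op 2 (move_left): buffer="kynb" (len 4), cursors c1@0 c2@1, authorship ....
After op 3 (insert('p')): buffer="pkpynb" (len 6), cursors c1@1 c2@3, authorship 1.2...
After op 4 (move_right): buffer="pkpynb" (len 6), cursors c1@2 c2@4, authorship 1.2...
After op 5 (move_right): buffer="pkpynb" (len 6), cursors c1@3 c2@5, authorship 1.2...
After op 6 (move_right): buffer="pkpynb" (len 6), cursors c1@4 c2@6, authorship 1.2...

Answer: pkpynb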